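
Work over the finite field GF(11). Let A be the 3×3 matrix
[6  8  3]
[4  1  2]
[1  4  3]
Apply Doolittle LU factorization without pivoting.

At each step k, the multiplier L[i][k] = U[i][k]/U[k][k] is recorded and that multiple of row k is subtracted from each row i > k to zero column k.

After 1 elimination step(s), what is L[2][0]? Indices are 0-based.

L[2][0] = 2

[col 0] pivot 6
  R1 -= 8*R0 → (0, 3, 0)  (L[1][0] := 8)
  R2 -= 2*R0 → (0, 10, 8)  (L[2][0] := 2)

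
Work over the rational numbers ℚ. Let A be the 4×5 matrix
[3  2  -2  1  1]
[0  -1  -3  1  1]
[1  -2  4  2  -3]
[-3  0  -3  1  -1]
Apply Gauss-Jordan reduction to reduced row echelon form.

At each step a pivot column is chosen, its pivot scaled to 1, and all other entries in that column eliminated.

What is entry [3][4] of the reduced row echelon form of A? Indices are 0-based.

[1] R0 /= 3  ⇒  (1, 2/3, -2/3, 1/3, 1/3)
     R2 -= 1·R0  ⇒  (0, -8/3, 14/3, 5/3, -10/3)
     R3 -= -3·R0  ⇒  (0, 2, -5, 2, 0)
[2] R1 /= -1  ⇒  (0, 1, 3, -1, -1)
     R0 -= 2/3·R1  ⇒  (1, 0, -8/3, 1, 1)
     R2 -= -8/3·R1  ⇒  (0, 0, 38/3, -1, -6)
     R3 -= 2·R1  ⇒  (0, 0, -11, 4, 2)
[3] R2 /= 38/3  ⇒  (0, 0, 1, -3/38, -9/19)
     R0 -= -8/3·R2  ⇒  (1, 0, 0, 15/19, -5/19)
     R1 -= 3·R2  ⇒  (0, 1, 0, -29/38, 8/19)
     R3 -= -11·R2  ⇒  (0, 0, 0, 119/38, -61/19)
[4] R3 /= 119/38  ⇒  (0, 0, 0, 1, -122/119)
     R0 -= 15/19·R3  ⇒  (1, 0, 0, 0, 65/119)
     R1 -= -29/38·R3  ⇒  (0, 1, 0, 0, -43/119)
     R2 -= -3/38·R3  ⇒  (0, 0, 1, 0, -66/119)

M[3][4] = -122/119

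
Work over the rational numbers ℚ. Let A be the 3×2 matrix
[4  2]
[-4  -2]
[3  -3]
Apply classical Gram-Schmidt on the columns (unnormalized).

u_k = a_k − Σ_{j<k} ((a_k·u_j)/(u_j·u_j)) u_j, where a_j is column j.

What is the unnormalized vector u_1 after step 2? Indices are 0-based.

u_1 = (54/41, -54/41, -144/41)

Step 1: u_0 = a_0 = (4, -4, 3).
Step 2: u_1 = a_1 − (7/41)·u_0 = (54/41, -54/41, -144/41).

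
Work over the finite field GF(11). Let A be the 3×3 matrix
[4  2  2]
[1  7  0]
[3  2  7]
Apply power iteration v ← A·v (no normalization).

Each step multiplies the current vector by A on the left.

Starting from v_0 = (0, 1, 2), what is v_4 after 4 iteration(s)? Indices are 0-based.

v_0 = (0, 1, 2).
v_1 = A·v_0 = (6, 7, 5).
v_2 = A·v_1 = (4, 0, 1).
v_3 = A·v_2 = (7, 4, 8).
v_4 = A·v_3 = (8, 2, 8).

v_4 = (8, 2, 8)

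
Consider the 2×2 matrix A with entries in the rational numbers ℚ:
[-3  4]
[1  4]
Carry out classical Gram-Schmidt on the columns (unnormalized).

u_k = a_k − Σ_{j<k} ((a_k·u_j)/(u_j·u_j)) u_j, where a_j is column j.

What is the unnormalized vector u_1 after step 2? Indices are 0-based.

u_1 = (8/5, 24/5)

Step 1: u_0 = a_0 = (-3, 1).
Step 2: u_1 = a_1 − (-4/5)·u_0 = (8/5, 24/5).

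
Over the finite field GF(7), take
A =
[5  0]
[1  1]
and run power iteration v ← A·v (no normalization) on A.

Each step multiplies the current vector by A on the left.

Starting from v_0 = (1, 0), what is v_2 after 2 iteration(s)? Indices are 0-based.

v_2 = (4, 6)

v_0 = (1, 0).
v_1 = A·v_0 = (5, 1).
v_2 = A·v_1 = (4, 6).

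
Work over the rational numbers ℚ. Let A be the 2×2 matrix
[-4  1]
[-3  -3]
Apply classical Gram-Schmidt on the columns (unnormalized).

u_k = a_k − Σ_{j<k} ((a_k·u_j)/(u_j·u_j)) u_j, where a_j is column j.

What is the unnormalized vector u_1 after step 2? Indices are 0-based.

Step 1: u_0 = a_0 = (-4, -3).
Step 2: u_1 = a_1 − (1/5)·u_0 = (9/5, -12/5).

u_1 = (9/5, -12/5)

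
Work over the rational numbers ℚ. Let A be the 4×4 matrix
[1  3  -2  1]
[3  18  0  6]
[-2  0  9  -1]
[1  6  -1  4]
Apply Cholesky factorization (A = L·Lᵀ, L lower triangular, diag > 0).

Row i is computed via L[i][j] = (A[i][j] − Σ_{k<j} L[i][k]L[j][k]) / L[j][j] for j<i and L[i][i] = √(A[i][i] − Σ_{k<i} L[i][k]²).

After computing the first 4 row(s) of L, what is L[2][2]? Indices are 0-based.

L[2][2] = 1

Step 1: L[0][0] = √(1) = 1.
  L[1][0] = (3) / L[0][0] = 3.
Step 2: L[1][1] = √(9) = 3.
  L[2][0] = (-2) / L[0][0] = -2.
  L[2][1] = (6) / L[1][1] = 2.
Step 3: L[2][2] = √(1) = 1.
  L[3][0] = (1) / L[0][0] = 1.
  L[3][1] = (3) / L[1][1] = 1.
  L[3][2] = (-1) / L[2][2] = -1.
Step 4: L[3][3] = √(1) = 1.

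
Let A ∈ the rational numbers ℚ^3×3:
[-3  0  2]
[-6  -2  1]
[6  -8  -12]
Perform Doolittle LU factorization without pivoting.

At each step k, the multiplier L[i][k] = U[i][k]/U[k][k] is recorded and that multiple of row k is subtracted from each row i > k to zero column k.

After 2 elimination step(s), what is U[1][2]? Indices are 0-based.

U[1][2] = -3

[col 0] pivot -3
  R1 -= 2*R0 → (0, -2, -3)  (L[1][0] := 2)
  R2 -= -2*R0 → (0, -8, -8)  (L[2][0] := -2)
[col 1] pivot -2
  R2 -= 4*R1 → (0, 0, 4)  (L[2][1] := 4)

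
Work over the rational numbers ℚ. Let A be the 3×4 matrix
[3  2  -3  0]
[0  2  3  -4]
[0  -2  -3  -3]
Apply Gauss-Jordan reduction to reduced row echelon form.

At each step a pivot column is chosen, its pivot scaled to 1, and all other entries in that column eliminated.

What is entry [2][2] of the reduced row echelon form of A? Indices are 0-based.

[1] R0 /= 3  ⇒  (1, 2/3, -1, 0)
[2] R1 /= 2  ⇒  (0, 1, 3/2, -2)
     R0 -= 2/3·R1  ⇒  (1, 0, -2, 4/3)
     R2 -= -2·R1  ⇒  (0, 0, 0, -7)
column 2 empty below row 2
[3] R2 /= -7  ⇒  (0, 0, 0, 1)
     R0 -= 4/3·R2  ⇒  (1, 0, -2, 0)
     R1 -= -2·R2  ⇒  (0, 1, 3/2, 0)

M[2][2] = 0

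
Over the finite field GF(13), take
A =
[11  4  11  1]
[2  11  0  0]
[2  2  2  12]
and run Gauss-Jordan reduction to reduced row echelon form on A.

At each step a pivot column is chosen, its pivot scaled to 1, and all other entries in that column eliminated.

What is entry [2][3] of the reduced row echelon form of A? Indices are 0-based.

M[2][3] = 6

step 1: normalize row 0 (÷11) = (1, 11, 1, 6)
  row 1: subtract 2×row0 = (0, 2, 11, 1)
  row 2: subtract 2×row0 = (0, 6, 0, 0)
step 2: normalize row 1 (÷2) = (0, 1, 12, 7)
  row 0: subtract 11×row1 = (1, 0, 12, 7)
  row 2: subtract 6×row1 = (0, 0, 6, 10)
step 3: normalize row 2 (÷6) = (0, 0, 1, 6)
  row 0: subtract 12×row2 = (1, 0, 0, 0)
  row 1: subtract 12×row2 = (0, 1, 0, 0)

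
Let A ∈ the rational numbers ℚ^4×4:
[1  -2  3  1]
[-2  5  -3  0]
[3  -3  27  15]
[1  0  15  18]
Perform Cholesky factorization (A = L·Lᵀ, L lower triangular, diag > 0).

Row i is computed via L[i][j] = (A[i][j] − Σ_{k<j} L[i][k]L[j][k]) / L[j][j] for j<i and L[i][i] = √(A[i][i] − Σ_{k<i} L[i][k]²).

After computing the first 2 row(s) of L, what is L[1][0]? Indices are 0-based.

L[1][0] = -2

Step 1: L[0][0] = √(1) = 1.
  L[1][0] = (-2) / L[0][0] = -2.
Step 2: L[1][1] = √(1) = 1.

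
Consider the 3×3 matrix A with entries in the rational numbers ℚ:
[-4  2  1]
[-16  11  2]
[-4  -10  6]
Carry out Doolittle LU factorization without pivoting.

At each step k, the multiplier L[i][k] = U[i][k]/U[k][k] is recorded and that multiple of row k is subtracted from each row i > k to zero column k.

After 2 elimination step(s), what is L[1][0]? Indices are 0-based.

Step 1: pivot at (0,0) is -4.
  row1 ← row1 − (4)·row0  ⇒  L[1][0]=4, U row1=(0, 3, -2)
  row2 ← row2 − (1)·row0  ⇒  L[2][0]=1, U row2=(0, -12, 5)
Step 2: pivot at (1,1) is 3.
  row2 ← row2 − (-4)·row1  ⇒  L[2][1]=-4, U row2=(0, 0, -3)

L[1][0] = 4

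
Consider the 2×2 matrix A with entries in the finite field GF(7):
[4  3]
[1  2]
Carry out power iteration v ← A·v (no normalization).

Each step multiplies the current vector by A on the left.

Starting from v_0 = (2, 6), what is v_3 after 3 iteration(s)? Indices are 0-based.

v_0 = (2, 6).
v_1 = A·v_0 = (5, 0).
v_2 = A·v_1 = (6, 5).
v_3 = A·v_2 = (4, 2).

v_3 = (4, 2)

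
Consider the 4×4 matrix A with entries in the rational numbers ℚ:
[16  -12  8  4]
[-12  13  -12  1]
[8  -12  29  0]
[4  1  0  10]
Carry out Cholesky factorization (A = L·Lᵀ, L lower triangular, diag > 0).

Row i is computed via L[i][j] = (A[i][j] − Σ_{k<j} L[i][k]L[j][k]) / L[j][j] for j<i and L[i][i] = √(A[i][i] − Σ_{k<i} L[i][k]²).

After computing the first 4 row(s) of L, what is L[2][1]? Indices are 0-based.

Step 1: L[0][0] = √(16) = 4.
  L[1][0] = (-12) / L[0][0] = -3.
Step 2: L[1][1] = √(4) = 2.
  L[2][0] = (8) / L[0][0] = 2.
  L[2][1] = (-6) / L[1][1] = -3.
Step 3: L[2][2] = √(16) = 4.
  L[3][0] = (4) / L[0][0] = 1.
  L[3][1] = (4) / L[1][1] = 2.
  L[3][2] = (4) / L[2][2] = 1.
Step 4: L[3][3] = √(4) = 2.

L[2][1] = -3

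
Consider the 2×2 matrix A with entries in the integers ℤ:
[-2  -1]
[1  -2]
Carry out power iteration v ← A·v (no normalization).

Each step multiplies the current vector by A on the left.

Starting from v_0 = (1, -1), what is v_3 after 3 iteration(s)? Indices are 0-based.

v_3 = (9, 13)

v_0 = (1, -1).
v_1 = A·v_0 = (-1, 3).
v_2 = A·v_1 = (-1, -7).
v_3 = A·v_2 = (9, 13).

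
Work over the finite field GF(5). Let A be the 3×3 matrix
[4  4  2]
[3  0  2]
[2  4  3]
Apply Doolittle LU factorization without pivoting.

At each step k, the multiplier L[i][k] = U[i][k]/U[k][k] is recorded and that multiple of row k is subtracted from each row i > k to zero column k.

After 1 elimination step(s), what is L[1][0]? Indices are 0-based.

L[1][0] = 2

k=0: U[0][0]=4
  eliminate (1,0): mult=2, new row 1: (0, 2, 3); set L[1][0]=2
  eliminate (2,0): mult=3, new row 2: (0, 2, 2); set L[2][0]=3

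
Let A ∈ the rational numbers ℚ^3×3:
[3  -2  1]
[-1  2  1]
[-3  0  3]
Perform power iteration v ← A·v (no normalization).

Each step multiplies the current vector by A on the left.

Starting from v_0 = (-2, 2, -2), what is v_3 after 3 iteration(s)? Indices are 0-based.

v_0 = (-2, 2, -2).
v_1 = A·v_0 = (-12, 4, 0).
v_2 = A·v_1 = (-44, 20, 36).
v_3 = A·v_2 = (-136, 120, 240).

v_3 = (-136, 120, 240)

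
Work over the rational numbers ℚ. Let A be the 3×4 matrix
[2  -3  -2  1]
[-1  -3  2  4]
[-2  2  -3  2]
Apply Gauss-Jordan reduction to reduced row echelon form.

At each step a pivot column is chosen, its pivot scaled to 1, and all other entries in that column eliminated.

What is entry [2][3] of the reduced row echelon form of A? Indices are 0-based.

M[2][3] = -18/47

pivot(0,0)=2: scale R0 → (1, -3/2, -1, 1/2)
  clear (1,0): R1 −= (-1)R0 → (0, -9/2, 1, 9/2)
  clear (2,0): R2 −= (-2)R0 → (0, -1, -5, 3)
pivot(1,1)=-9/2: scale R1 → (0, 1, -2/9, -1)
  clear (0,1): R0 −= (-3/2)R1 → (1, 0, -4/3, -1)
  clear (2,1): R2 −= (-1)R1 → (0, 0, -47/9, 2)
pivot(2,2)=-47/9: scale R2 → (0, 0, 1, -18/47)
  clear (0,2): R0 −= (-4/3)R2 → (1, 0, 0, -71/47)
  clear (1,2): R1 −= (-2/9)R2 → (0, 1, 0, -51/47)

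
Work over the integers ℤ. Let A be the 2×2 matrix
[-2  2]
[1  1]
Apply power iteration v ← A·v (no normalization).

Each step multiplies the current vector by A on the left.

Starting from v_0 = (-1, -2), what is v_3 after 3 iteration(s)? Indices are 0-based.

v_0 = (-1, -2).
v_1 = A·v_0 = (-2, -3).
v_2 = A·v_1 = (-2, -5).
v_3 = A·v_2 = (-6, -7).

v_3 = (-6, -7)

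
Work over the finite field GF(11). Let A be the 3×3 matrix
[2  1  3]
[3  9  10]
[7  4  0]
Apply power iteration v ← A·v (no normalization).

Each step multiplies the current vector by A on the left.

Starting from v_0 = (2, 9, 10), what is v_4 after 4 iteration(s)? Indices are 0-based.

v_4 = (8, 4, 9)

v_0 = (2, 9, 10).
v_1 = A·v_0 = (10, 0, 6).
v_2 = A·v_1 = (5, 2, 4).
v_3 = A·v_2 = (2, 7, 10).
v_4 = A·v_3 = (8, 4, 9).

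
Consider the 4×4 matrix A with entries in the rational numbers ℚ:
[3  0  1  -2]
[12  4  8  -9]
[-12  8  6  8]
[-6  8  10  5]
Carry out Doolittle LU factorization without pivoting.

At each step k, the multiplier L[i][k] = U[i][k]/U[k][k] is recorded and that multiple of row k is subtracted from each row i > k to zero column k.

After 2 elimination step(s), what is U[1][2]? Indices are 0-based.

U[1][2] = 4

[col 0] pivot 3
  R1 -= 4*R0 → (0, 4, 4, -1)  (L[1][0] := 4)
  R2 -= -4*R0 → (0, 8, 10, 0)  (L[2][0] := -4)
  R3 -= -2*R0 → (0, 8, 12, 1)  (L[3][0] := -2)
[col 1] pivot 4
  R2 -= 2*R1 → (0, 0, 2, 2)  (L[2][1] := 2)
  R3 -= 2*R1 → (0, 0, 4, 3)  (L[3][1] := 2)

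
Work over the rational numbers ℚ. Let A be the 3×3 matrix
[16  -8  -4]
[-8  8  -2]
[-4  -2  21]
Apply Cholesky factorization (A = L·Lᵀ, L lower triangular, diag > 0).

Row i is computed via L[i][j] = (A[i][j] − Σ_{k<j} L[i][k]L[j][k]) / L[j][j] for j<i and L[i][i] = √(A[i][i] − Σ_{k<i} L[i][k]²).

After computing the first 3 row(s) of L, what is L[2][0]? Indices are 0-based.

Step 1: L[0][0] = √(16) = 4.
  L[1][0] = (-8) / L[0][0] = -2.
Step 2: L[1][1] = √(4) = 2.
  L[2][0] = (-4) / L[0][0] = -1.
  L[2][1] = (-4) / L[1][1] = -2.
Step 3: L[2][2] = √(16) = 4.

L[2][0] = -1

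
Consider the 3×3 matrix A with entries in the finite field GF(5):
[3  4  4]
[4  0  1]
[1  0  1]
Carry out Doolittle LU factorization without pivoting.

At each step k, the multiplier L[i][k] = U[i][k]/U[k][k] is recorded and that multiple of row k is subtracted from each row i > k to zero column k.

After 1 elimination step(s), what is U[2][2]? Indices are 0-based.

U[2][2] = 3

k=0: U[0][0]=3
  eliminate (1,0): mult=3, new row 1: (0, 3, 4); set L[1][0]=3
  eliminate (2,0): mult=2, new row 2: (0, 2, 3); set L[2][0]=2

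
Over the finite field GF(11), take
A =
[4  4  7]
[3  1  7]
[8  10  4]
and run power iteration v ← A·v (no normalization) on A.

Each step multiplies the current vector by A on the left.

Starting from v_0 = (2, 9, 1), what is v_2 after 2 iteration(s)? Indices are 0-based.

v_0 = (2, 9, 1).
v_1 = A·v_0 = (7, 0, 0).
v_2 = A·v_1 = (6, 10, 1).

v_2 = (6, 10, 1)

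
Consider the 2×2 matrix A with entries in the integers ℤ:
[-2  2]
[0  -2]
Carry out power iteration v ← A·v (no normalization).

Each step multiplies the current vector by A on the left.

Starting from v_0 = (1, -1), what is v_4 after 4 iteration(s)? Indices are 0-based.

v_0 = (1, -1).
v_1 = A·v_0 = (-4, 2).
v_2 = A·v_1 = (12, -4).
v_3 = A·v_2 = (-32, 8).
v_4 = A·v_3 = (80, -16).

v_4 = (80, -16)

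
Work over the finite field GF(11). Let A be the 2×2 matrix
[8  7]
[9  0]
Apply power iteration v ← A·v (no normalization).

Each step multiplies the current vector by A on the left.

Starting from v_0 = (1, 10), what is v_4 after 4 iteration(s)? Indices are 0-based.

v_0 = (1, 10).
v_1 = A·v_0 = (1, 9).
v_2 = A·v_1 = (5, 9).
v_3 = A·v_2 = (4, 1).
v_4 = A·v_3 = (6, 3).

v_4 = (6, 3)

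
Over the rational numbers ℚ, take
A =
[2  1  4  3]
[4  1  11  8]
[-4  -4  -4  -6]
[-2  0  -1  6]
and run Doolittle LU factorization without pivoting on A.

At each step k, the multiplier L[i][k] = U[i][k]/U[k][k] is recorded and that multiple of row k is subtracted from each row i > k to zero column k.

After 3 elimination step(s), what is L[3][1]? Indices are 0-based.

L[3][1] = -1

k=0: U[0][0]=2
  eliminate (1,0): mult=2, new row 1: (0, -1, 3, 2); set L[1][0]=2
  eliminate (2,0): mult=-2, new row 2: (0, -2, 4, 0); set L[2][0]=-2
  eliminate (3,0): mult=-1, new row 3: (0, 1, 3, 9); set L[3][0]=-1
k=1: U[1][1]=-1
  eliminate (2,1): mult=2, new row 2: (0, 0, -2, -4); set L[2][1]=2
  eliminate (3,1): mult=-1, new row 3: (0, 0, 6, 11); set L[3][1]=-1
k=2: U[2][2]=-2
  eliminate (3,2): mult=-3, new row 3: (0, 0, 0, -1); set L[3][2]=-3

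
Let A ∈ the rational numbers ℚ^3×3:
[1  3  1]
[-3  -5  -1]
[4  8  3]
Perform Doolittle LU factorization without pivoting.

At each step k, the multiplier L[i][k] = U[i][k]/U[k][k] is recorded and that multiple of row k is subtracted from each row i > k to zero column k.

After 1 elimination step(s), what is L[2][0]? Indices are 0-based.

L[2][0] = 4

k=0: U[0][0]=1
  eliminate (1,0): mult=-3, new row 1: (0, 4, 2); set L[1][0]=-3
  eliminate (2,0): mult=4, new row 2: (0, -4, -1); set L[2][0]=4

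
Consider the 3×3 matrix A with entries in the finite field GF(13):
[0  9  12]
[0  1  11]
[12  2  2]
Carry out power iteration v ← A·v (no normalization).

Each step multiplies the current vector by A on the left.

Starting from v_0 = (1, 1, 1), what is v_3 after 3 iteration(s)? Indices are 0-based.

v_0 = (1, 1, 1).
v_1 = A·v_0 = (8, 12, 3).
v_2 = A·v_1 = (1, 6, 9).
v_3 = A·v_2 = (6, 1, 3).

v_3 = (6, 1, 3)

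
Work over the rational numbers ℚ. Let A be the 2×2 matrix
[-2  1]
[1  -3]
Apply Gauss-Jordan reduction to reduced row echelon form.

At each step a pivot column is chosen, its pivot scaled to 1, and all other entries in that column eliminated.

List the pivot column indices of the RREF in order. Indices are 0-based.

step 1: normalize row 0 (÷-2) = (1, -1/2)
  row 1: subtract 1×row0 = (0, -5/2)
step 2: normalize row 1 (÷-5/2) = (0, 1)
  row 0: subtract -1/2×row1 = (1, 0)

pivot columns: 0, 1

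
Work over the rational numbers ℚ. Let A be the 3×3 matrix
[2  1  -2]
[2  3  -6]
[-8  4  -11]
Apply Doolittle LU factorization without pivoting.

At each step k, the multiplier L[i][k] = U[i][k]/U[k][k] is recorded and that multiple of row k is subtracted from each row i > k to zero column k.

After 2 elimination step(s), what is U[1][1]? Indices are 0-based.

k=0: U[0][0]=2
  eliminate (1,0): mult=1, new row 1: (0, 2, -4); set L[1][0]=1
  eliminate (2,0): mult=-4, new row 2: (0, 8, -19); set L[2][0]=-4
k=1: U[1][1]=2
  eliminate (2,1): mult=4, new row 2: (0, 0, -3); set L[2][1]=4

U[1][1] = 2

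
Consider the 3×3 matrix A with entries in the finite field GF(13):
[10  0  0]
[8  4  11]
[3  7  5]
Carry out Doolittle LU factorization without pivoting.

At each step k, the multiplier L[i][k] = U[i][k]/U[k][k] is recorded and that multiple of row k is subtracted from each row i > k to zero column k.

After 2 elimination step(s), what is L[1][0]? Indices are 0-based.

L[1][0] = 6

k=0: U[0][0]=10
  eliminate (1,0): mult=6, new row 1: (0, 4, 11); set L[1][0]=6
  eliminate (2,0): mult=12, new row 2: (0, 7, 5); set L[2][0]=12
k=1: U[1][1]=4
  eliminate (2,1): mult=5, new row 2: (0, 0, 2); set L[2][1]=5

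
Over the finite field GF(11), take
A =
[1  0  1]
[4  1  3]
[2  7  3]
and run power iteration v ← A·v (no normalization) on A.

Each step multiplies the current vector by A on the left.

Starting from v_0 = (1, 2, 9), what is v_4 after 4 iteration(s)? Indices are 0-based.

v_0 = (1, 2, 9).
v_1 = A·v_0 = (10, 0, 10).
v_2 = A·v_1 = (9, 4, 6).
v_3 = A·v_2 = (4, 3, 9).
v_4 = A·v_3 = (2, 2, 1).

v_4 = (2, 2, 1)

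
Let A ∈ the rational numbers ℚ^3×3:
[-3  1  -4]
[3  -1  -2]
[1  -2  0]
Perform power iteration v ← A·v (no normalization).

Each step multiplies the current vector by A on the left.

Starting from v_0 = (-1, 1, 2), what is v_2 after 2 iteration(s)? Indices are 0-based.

v_2 = (16, 2, 12)

v_0 = (-1, 1, 2).
v_1 = A·v_0 = (-4, -8, -3).
v_2 = A·v_1 = (16, 2, 12).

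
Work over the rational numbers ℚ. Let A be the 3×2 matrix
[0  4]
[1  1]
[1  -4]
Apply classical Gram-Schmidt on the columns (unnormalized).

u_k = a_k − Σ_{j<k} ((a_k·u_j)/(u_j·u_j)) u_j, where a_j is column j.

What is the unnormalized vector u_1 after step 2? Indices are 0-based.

u_1 = (4, 5/2, -5/2)

Step 1: u_0 = a_0 = (0, 1, 1).
Step 2: u_1 = a_1 − (-3/2)·u_0 = (4, 5/2, -5/2).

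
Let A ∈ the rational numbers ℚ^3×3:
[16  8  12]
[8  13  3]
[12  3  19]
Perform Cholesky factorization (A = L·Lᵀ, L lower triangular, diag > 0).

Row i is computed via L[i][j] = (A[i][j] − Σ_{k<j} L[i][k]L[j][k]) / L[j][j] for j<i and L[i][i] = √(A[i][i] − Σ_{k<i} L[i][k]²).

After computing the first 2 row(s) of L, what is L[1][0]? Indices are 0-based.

L[1][0] = 2

Step 1: L[0][0] = √(16) = 4.
  L[1][0] = (8) / L[0][0] = 2.
Step 2: L[1][1] = √(9) = 3.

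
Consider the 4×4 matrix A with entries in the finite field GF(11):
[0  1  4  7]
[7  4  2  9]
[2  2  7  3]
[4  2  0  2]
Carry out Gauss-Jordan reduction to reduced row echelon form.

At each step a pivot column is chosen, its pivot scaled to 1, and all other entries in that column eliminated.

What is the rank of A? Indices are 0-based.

pivot(0,0): swap R0↔R1
pivot(0,0)=7: scale R0 → (1, 10, 5, 6)
  clear (2,0): R2 −= (2)R0 → (0, 4, 8, 2)
  clear (3,0): R3 −= (4)R0 → (0, 6, 2, 0)
pivot(1,1)=1: scale R1 → (0, 1, 4, 7)
  clear (0,1): R0 −= (10)R1 → (1, 0, 9, 2)
  clear (2,1): R2 −= (4)R1 → (0, 0, 3, 7)
  clear (3,1): R3 −= (6)R1 → (0, 0, 0, 2)
pivot(2,2)=3: scale R2 → (0, 0, 1, 6)
  clear (0,2): R0 −= (9)R2 → (1, 0, 0, 3)
  clear (1,2): R1 −= (4)R2 → (0, 1, 0, 5)
pivot(3,3)=2: scale R3 → (0, 0, 0, 1)
  clear (0,3): R0 −= (3)R3 → (1, 0, 0, 0)
  clear (1,3): R1 −= (5)R3 → (0, 1, 0, 0)
  clear (2,3): R2 −= (6)R3 → (0, 0, 1, 0)

rank = 4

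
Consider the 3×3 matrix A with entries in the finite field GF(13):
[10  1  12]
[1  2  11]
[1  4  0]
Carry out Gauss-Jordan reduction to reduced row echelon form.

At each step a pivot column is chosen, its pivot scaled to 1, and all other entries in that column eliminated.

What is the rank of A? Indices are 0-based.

rank = 3

pivot(0,0)=10: scale R0 → (1, 4, 9)
  clear (1,0): R1 −= (1)R0 → (0, 11, 2)
  clear (2,0): R2 −= (1)R0 → (0, 0, 4)
pivot(1,1)=11: scale R1 → (0, 1, 12)
  clear (0,1): R0 −= (4)R1 → (1, 0, 0)
pivot(2,2)=4: scale R2 → (0, 0, 1)
  clear (1,2): R1 −= (12)R2 → (0, 1, 0)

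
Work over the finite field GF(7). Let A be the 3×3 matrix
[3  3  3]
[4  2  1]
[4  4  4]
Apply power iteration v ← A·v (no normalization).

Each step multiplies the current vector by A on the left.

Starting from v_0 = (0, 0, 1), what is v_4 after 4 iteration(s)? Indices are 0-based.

v_0 = (0, 0, 1).
v_1 = A·v_0 = (3, 1, 4).
v_2 = A·v_1 = (3, 4, 4).
v_3 = A·v_2 = (5, 3, 2).
v_4 = A·v_3 = (2, 0, 5).

v_4 = (2, 0, 5)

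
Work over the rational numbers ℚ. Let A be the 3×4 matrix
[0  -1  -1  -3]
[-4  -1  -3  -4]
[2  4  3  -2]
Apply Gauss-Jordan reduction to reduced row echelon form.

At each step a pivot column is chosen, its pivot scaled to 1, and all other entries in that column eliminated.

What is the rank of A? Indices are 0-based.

rank = 3

pivot(0,0): swap R0↔R1
pivot(0,0)=-4: scale R0 → (1, 1/4, 3/4, 1)
  clear (2,0): R2 −= (2)R0 → (0, 7/2, 3/2, -4)
pivot(1,1)=-1: scale R1 → (0, 1, 1, 3)
  clear (0,1): R0 −= (1/4)R1 → (1, 0, 1/2, 1/4)
  clear (2,1): R2 −= (7/2)R1 → (0, 0, -2, -29/2)
pivot(2,2)=-2: scale R2 → (0, 0, 1, 29/4)
  clear (0,2): R0 −= (1/2)R2 → (1, 0, 0, -27/8)
  clear (1,2): R1 −= (1)R2 → (0, 1, 0, -17/4)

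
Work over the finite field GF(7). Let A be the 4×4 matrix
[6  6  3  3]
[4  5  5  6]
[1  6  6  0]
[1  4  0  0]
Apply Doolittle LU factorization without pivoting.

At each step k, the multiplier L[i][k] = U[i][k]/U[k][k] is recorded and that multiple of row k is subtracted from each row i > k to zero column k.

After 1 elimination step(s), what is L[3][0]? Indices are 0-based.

Step 1: pivot at (0,0) is 6.
  row1 ← row1 − (3)·row0  ⇒  L[1][0]=3, U row1=(0, 1, 3, 4)
  row2 ← row2 − (6)·row0  ⇒  L[2][0]=6, U row2=(0, 5, 2, 3)
  row3 ← row3 − (6)·row0  ⇒  L[3][0]=6, U row3=(0, 3, 3, 3)

L[3][0] = 6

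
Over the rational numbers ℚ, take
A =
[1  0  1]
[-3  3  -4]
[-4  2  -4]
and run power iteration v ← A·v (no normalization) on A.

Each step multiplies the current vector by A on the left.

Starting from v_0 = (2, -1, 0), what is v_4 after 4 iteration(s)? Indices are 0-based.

v_0 = (2, -1, 0).
v_1 = A·v_0 = (2, -9, -10).
v_2 = A·v_1 = (-8, 7, 14).
v_3 = A·v_2 = (6, -11, -10).
v_4 = A·v_3 = (-4, -11, -6).

v_4 = (-4, -11, -6)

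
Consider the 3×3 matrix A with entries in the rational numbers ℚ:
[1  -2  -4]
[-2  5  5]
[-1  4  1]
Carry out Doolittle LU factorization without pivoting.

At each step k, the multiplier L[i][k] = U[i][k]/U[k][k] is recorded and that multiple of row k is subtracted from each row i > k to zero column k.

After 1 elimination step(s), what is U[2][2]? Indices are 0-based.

k=0: U[0][0]=1
  eliminate (1,0): mult=-2, new row 1: (0, 1, -3); set L[1][0]=-2
  eliminate (2,0): mult=-1, new row 2: (0, 2, -3); set L[2][0]=-1

U[2][2] = -3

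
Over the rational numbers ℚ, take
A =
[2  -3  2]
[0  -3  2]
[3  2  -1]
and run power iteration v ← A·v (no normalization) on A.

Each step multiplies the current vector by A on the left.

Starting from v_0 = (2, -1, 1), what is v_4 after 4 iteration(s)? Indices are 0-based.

v_0 = (2, -1, 1).
v_1 = A·v_0 = (9, 5, 3).
v_2 = A·v_1 = (9, -9, 34).
v_3 = A·v_2 = (113, 95, -25).
v_4 = A·v_3 = (-109, -335, 554).

v_4 = (-109, -335, 554)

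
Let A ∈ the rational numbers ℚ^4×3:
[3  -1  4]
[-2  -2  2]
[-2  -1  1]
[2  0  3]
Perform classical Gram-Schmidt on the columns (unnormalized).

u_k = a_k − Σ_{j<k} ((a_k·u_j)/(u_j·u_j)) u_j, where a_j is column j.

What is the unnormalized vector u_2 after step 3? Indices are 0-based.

Step 1: u_0 = a_0 = (3, -2, -2, 2).
Step 2: u_1 = a_1 − (1/7)·u_0 = (-10/7, -12/7, -5/7, -2/7).
Step 3: u_2 = a_2 − (4/7)·u_0 − (-25/13)·u_1 = (-6/13, -2/13, 10/13, 17/13).

u_2 = (-6/13, -2/13, 10/13, 17/13)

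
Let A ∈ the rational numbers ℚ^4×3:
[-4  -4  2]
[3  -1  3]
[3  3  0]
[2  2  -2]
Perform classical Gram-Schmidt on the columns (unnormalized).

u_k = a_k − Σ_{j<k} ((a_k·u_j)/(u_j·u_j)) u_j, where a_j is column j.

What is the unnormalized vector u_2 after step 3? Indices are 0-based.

u_2 = (10/29, 0, 36/29, -34/29)

Step 1: u_0 = a_0 = (-4, 3, 3, 2).
Step 2: u_1 = a_1 − (13/19)·u_0 = (-24/19, -58/19, 18/19, 12/19).
Step 3: u_2 = a_2 − (-3/38)·u_0 − (-123/116)·u_1 = (10/29, 0, 36/29, -34/29).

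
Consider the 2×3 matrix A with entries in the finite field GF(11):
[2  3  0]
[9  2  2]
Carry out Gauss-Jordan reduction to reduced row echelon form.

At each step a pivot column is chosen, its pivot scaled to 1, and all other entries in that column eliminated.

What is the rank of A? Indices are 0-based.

[1] R0 /= 2  ⇒  (1, 7, 0)
     R1 -= 9·R0  ⇒  (0, 5, 2)
[2] R1 /= 5  ⇒  (0, 1, 7)
     R0 -= 7·R1  ⇒  (1, 0, 6)

rank = 2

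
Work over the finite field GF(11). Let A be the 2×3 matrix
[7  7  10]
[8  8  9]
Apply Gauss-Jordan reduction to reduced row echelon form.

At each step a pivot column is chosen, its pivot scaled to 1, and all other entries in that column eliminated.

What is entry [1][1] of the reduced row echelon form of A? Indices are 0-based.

M[1][1] = 0

pivot(0,0)=7: scale R0 → (1, 1, 3)
  clear (1,0): R1 −= (8)R0 → (0, 0, 7)
col 1: no nonzero at/below row 1; advance.
pivot(1,2)=7: scale R1 → (0, 0, 1)
  clear (0,2): R0 −= (3)R1 → (1, 1, 0)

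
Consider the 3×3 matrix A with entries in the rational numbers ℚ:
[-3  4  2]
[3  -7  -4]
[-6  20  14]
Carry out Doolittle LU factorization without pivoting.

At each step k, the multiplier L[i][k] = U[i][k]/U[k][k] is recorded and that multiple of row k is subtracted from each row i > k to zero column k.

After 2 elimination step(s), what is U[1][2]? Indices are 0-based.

U[1][2] = -2

[col 0] pivot -3
  R1 -= -1*R0 → (0, -3, -2)  (L[1][0] := -1)
  R2 -= 2*R0 → (0, 12, 10)  (L[2][0] := 2)
[col 1] pivot -3
  R2 -= -4*R1 → (0, 0, 2)  (L[2][1] := -4)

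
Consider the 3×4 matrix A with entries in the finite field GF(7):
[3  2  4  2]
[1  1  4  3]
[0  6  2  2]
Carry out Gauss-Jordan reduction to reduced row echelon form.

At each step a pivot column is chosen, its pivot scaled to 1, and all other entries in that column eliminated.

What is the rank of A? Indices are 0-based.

rank = 3

[1] R0 /= 3  ⇒  (1, 3, 6, 3)
     R1 -= 1·R0  ⇒  (0, 5, 5, 0)
[2] R1 /= 5  ⇒  (0, 1, 1, 0)
     R0 -= 3·R1  ⇒  (1, 0, 3, 3)
     R2 -= 6·R1  ⇒  (0, 0, 3, 2)
[3] R2 /= 3  ⇒  (0, 0, 1, 3)
     R0 -= 3·R2  ⇒  (1, 0, 0, 1)
     R1 -= 1·R2  ⇒  (0, 1, 0, 4)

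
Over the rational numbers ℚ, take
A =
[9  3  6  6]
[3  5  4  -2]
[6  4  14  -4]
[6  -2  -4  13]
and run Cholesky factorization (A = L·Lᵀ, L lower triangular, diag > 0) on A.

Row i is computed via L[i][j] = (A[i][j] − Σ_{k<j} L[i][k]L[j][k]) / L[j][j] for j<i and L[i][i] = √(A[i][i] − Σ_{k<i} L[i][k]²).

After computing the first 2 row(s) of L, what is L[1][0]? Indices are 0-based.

Step 1: L[0][0] = √(9) = 3.
  L[1][0] = (3) / L[0][0] = 1.
Step 2: L[1][1] = √(4) = 2.

L[1][0] = 1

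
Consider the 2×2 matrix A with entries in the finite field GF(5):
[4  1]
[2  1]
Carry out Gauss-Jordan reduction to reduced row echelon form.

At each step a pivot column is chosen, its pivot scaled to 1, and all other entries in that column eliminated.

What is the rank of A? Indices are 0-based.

rank = 2

step 1: normalize row 0 (÷4) = (1, 4)
  row 1: subtract 2×row0 = (0, 3)
step 2: normalize row 1 (÷3) = (0, 1)
  row 0: subtract 4×row1 = (1, 0)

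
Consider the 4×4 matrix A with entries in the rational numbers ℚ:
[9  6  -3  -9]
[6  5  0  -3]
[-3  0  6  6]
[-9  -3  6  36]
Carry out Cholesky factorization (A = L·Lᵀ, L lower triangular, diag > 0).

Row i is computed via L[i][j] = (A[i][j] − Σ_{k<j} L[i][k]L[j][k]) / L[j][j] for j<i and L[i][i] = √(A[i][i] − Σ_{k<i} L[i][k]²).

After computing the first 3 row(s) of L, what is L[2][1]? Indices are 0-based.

L[2][1] = 2

Step 1: L[0][0] = √(9) = 3.
  L[1][0] = (6) / L[0][0] = 2.
Step 2: L[1][1] = √(1) = 1.
  L[2][0] = (-3) / L[0][0] = -1.
  L[2][1] = (2) / L[1][1] = 2.
Step 3: L[2][2] = √(1) = 1.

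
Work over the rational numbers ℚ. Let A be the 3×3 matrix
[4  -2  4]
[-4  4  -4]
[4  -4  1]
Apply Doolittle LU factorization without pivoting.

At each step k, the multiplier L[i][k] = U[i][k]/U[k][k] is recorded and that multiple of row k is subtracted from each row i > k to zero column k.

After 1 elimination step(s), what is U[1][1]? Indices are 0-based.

Step 1: pivot at (0,0) is 4.
  row1 ← row1 − (-1)·row0  ⇒  L[1][0]=-1, U row1=(0, 2, 0)
  row2 ← row2 − (1)·row0  ⇒  L[2][0]=1, U row2=(0, -2, -3)

U[1][1] = 2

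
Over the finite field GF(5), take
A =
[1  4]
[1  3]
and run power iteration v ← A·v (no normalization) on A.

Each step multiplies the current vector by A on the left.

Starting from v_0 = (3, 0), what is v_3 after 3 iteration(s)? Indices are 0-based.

v_0 = (3, 0).
v_1 = A·v_0 = (3, 3).
v_2 = A·v_1 = (0, 2).
v_3 = A·v_2 = (3, 1).

v_3 = (3, 1)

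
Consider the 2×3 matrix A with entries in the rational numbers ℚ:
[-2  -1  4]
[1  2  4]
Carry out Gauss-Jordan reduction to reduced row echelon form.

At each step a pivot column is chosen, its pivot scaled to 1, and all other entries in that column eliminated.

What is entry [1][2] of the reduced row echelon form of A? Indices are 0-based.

M[1][2] = 4

[1] R0 /= -2  ⇒  (1, 1/2, -2)
     R1 -= 1·R0  ⇒  (0, 3/2, 6)
[2] R1 /= 3/2  ⇒  (0, 1, 4)
     R0 -= 1/2·R1  ⇒  (1, 0, -4)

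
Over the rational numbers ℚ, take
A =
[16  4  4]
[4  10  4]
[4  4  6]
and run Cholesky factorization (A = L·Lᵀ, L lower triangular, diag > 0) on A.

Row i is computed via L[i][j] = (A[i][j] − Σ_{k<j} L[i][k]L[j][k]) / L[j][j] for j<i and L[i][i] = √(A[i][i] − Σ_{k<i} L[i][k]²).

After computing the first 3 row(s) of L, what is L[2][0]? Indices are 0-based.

Step 1: L[0][0] = √(16) = 4.
  L[1][0] = (4) / L[0][0] = 1.
Step 2: L[1][1] = √(9) = 3.
  L[2][0] = (4) / L[0][0] = 1.
  L[2][1] = (3) / L[1][1] = 1.
Step 3: L[2][2] = √(4) = 2.

L[2][0] = 1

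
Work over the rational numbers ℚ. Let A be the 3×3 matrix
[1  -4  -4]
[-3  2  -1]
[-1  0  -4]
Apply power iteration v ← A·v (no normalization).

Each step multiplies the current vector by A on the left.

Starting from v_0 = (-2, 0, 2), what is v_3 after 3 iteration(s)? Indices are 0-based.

v_3 = (-314, 60, -134)

v_0 = (-2, 0, 2).
v_1 = A·v_0 = (-10, 4, -6).
v_2 = A·v_1 = (-2, 44, 34).
v_3 = A·v_2 = (-314, 60, -134).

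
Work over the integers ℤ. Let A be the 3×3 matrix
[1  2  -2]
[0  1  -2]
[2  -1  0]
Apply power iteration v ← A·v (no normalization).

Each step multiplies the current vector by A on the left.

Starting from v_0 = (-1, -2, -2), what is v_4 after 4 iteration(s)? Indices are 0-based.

v_4 = (27, 2, 20)

v_0 = (-1, -2, -2).
v_1 = A·v_0 = (-1, 2, 0).
v_2 = A·v_1 = (3, 2, -4).
v_3 = A·v_2 = (15, 10, 4).
v_4 = A·v_3 = (27, 2, 20).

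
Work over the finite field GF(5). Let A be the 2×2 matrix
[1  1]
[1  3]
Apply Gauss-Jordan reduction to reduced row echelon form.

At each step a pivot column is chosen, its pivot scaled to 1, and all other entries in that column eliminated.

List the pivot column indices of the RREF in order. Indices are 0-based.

[1] R0 /= 1  ⇒  (1, 1)
     R1 -= 1·R0  ⇒  (0, 2)
[2] R1 /= 2  ⇒  (0, 1)
     R0 -= 1·R1  ⇒  (1, 0)

pivot columns: 0, 1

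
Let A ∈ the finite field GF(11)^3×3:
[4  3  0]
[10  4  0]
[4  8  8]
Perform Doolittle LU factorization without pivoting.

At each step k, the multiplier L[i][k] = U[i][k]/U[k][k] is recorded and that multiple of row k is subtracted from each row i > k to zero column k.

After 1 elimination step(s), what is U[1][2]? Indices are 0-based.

Step 1: pivot at (0,0) is 4.
  row1 ← row1 − (8)·row0  ⇒  L[1][0]=8, U row1=(0, 2, 0)
  row2 ← row2 − (1)·row0  ⇒  L[2][0]=1, U row2=(0, 5, 8)

U[1][2] = 0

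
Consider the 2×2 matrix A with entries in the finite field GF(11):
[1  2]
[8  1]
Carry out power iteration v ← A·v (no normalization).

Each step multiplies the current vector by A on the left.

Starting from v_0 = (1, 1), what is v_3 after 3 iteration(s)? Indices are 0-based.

v_3 = (10, 3)

v_0 = (1, 1).
v_1 = A·v_0 = (3, 9).
v_2 = A·v_1 = (10, 0).
v_3 = A·v_2 = (10, 3).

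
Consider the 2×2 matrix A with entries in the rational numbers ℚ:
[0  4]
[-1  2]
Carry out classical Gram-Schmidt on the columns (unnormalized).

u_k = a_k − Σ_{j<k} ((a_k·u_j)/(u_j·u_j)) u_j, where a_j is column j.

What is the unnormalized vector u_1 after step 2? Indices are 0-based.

Step 1: u_0 = a_0 = (0, -1).
Step 2: u_1 = a_1 − (-2)·u_0 = (4, 0).

u_1 = (4, 0)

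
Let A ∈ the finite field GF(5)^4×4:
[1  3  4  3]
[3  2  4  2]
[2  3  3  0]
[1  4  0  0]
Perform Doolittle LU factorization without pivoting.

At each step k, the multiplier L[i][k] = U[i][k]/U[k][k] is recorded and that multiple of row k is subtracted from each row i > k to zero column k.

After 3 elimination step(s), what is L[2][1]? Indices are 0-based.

k=0: U[0][0]=1
  eliminate (1,0): mult=3, new row 1: (0, 3, 2, 3); set L[1][0]=3
  eliminate (2,0): mult=2, new row 2: (0, 2, 0, 4); set L[2][0]=2
  eliminate (3,0): mult=1, new row 3: (0, 1, 1, 2); set L[3][0]=1
k=1: U[1][1]=3
  eliminate (2,1): mult=4, new row 2: (0, 0, 2, 2); set L[2][1]=4
  eliminate (3,1): mult=2, new row 3: (0, 0, 2, 1); set L[3][1]=2
k=2: U[2][2]=2
  eliminate (3,2): mult=1, new row 3: (0, 0, 0, 4); set L[3][2]=1

L[2][1] = 4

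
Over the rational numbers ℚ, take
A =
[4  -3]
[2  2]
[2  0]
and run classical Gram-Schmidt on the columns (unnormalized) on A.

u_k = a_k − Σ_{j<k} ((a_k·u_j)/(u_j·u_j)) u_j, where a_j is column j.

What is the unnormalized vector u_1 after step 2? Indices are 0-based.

u_1 = (-5/3, 8/3, 2/3)

Step 1: u_0 = a_0 = (4, 2, 2).
Step 2: u_1 = a_1 − (-1/3)·u_0 = (-5/3, 8/3, 2/3).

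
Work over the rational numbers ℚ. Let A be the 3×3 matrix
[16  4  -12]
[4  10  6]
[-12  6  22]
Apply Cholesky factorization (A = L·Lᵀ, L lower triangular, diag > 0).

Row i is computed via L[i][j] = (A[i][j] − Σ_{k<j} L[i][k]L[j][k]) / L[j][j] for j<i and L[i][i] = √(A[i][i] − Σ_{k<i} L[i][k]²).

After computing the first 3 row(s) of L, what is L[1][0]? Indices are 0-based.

L[1][0] = 1

Step 1: L[0][0] = √(16) = 4.
  L[1][0] = (4) / L[0][0] = 1.
Step 2: L[1][1] = √(9) = 3.
  L[2][0] = (-12) / L[0][0] = -3.
  L[2][1] = (9) / L[1][1] = 3.
Step 3: L[2][2] = √(4) = 2.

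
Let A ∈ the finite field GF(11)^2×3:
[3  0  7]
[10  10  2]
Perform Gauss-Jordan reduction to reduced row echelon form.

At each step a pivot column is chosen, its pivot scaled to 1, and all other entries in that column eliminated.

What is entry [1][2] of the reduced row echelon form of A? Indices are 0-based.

[1] R0 /= 3  ⇒  (1, 0, 6)
     R1 -= 10·R0  ⇒  (0, 10, 8)
[2] R1 /= 10  ⇒  (0, 1, 3)

M[1][2] = 3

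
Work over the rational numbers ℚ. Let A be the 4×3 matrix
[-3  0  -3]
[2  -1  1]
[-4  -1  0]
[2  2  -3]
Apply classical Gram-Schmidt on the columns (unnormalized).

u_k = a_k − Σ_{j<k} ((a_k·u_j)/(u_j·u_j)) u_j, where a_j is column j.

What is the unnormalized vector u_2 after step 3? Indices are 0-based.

u_2 = (-5/3, -3/2, 1/6, -2/3)

Step 1: u_0 = a_0 = (-3, 2, -4, 2).
Step 2: u_1 = a_1 − (2/11)·u_0 = (6/11, -15/11, -3/11, 18/11).
Step 3: u_2 = a_2 − (5/33)·u_0 − (-29/18)·u_1 = (-5/3, -3/2, 1/6, -2/3).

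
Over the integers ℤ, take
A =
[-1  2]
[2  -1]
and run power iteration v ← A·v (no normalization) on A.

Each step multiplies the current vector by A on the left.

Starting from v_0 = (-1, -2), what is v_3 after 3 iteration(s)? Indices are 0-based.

v_3 = (-15, 12)

v_0 = (-1, -2).
v_1 = A·v_0 = (-3, 0).
v_2 = A·v_1 = (3, -6).
v_3 = A·v_2 = (-15, 12).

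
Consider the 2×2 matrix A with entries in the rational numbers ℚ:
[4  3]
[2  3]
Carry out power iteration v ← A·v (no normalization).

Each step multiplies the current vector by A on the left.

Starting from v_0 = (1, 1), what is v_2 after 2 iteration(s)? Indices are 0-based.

v_2 = (43, 29)

v_0 = (1, 1).
v_1 = A·v_0 = (7, 5).
v_2 = A·v_1 = (43, 29).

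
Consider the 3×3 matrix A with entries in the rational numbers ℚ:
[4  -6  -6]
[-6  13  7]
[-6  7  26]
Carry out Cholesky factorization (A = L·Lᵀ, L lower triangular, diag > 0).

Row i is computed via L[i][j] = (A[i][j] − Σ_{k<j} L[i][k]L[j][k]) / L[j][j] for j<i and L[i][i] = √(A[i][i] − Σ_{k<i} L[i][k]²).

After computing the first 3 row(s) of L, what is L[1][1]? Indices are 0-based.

L[1][1] = 2

Step 1: L[0][0] = √(4) = 2.
  L[1][0] = (-6) / L[0][0] = -3.
Step 2: L[1][1] = √(4) = 2.
  L[2][0] = (-6) / L[0][0] = -3.
  L[2][1] = (-2) / L[1][1] = -1.
Step 3: L[2][2] = √(16) = 4.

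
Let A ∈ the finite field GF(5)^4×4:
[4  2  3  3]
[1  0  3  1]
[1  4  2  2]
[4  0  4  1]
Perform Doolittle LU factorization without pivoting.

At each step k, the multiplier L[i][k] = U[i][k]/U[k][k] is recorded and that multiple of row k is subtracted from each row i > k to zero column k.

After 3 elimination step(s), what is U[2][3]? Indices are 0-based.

U[2][3] = 3

Step 1: pivot at (0,0) is 4.
  row1 ← row1 − (4)·row0  ⇒  L[1][0]=4, U row1=(0, 2, 1, 4)
  row2 ← row2 − (4)·row0  ⇒  L[2][0]=4, U row2=(0, 1, 0, 0)
  row3 ← row3 − (1)·row0  ⇒  L[3][0]=1, U row3=(0, 3, 1, 3)
Step 2: pivot at (1,1) is 2.
  row2 ← row2 − (3)·row1  ⇒  L[2][1]=3, U row2=(0, 0, 2, 3)
  row3 ← row3 − (4)·row1  ⇒  L[3][1]=4, U row3=(0, 0, 2, 2)
Step 3: pivot at (2,2) is 2.
  row3 ← row3 − (1)·row2  ⇒  L[3][2]=1, U row3=(0, 0, 0, 4)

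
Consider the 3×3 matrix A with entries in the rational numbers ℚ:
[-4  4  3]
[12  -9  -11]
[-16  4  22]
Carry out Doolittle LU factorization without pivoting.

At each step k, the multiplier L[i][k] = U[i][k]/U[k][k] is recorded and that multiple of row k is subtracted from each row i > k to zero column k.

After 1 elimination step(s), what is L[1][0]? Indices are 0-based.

L[1][0] = -3

k=0: U[0][0]=-4
  eliminate (1,0): mult=-3, new row 1: (0, 3, -2); set L[1][0]=-3
  eliminate (2,0): mult=4, new row 2: (0, -12, 10); set L[2][0]=4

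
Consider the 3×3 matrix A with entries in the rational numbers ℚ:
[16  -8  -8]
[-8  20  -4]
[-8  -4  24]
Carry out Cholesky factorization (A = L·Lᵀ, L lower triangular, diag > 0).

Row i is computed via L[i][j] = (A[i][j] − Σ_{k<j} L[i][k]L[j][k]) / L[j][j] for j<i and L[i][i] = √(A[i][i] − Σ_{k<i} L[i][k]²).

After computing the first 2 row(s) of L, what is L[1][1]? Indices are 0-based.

L[1][1] = 4

Step 1: L[0][0] = √(16) = 4.
  L[1][0] = (-8) / L[0][0] = -2.
Step 2: L[1][1] = √(16) = 4.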